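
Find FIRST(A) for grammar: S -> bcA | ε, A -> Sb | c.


Per alternative of A: FIRST(Sb) = {b}; FIRST(c) = {c}
FIRST(A) = {b, c}


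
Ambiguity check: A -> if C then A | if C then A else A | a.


dangling else: 'if C then if C then a else a' parses two ways
Ambiguous


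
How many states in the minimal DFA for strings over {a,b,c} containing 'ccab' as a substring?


KMP-style automaton: 4 progress states + 1 absorbing accept = 5
Minimal DFA: 5 states


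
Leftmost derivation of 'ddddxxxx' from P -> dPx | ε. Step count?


Derivation: P => dPx => ddPxx => dddPxxx => ddddPxxxx => ddddxxxx
Steps: 5


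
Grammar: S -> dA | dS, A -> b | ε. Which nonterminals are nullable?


A nonterminal is nullable iff some alternative derives ε (directly, or every symbol in it is nullable)
Nullable: {A}


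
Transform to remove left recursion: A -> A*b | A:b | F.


Left-recursive alternatives: A*b, A:b; non-recursive: F
Introduce A': A -> FA', A' -> *bA' | :bA' | ε


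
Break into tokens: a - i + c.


Scan left to right, longest-match per lexeme
Tokens: ID(a), OP(-), ID(i), OP(+), ID(c)


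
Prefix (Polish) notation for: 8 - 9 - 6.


left-to-right (same/higher precedence on left): tree is (- (- 8 9) 6)
Prefix: - - 8 9 6


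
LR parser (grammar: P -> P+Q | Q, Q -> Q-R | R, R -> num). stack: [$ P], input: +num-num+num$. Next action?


shift '+' to continue P -> P+Q
Action: shift


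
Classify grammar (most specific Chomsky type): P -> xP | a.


Right-linear: every RHS is a terminal or a terminal followed by one nonterminal
Classification: Type 3 (Regular)


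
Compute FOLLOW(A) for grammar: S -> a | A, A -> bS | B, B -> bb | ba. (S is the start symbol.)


$ ∈ FOLLOW(S). For each A -> αBβ: add FIRST(β)\{ε} to FOLLOW(B); if β nullable, add FOLLOW(A).
FOLLOW(A) = {$}


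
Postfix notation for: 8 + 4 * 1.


* has higher precedence, evaluate 4*1 first
Postfix: 8 4 1 * +


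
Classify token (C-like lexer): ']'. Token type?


Pattern: delimiter/punctuation
Type: PUNCTUATION


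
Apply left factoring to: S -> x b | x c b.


Common prefix: 'x'
Factored: S -> x S', S' -> b | c b


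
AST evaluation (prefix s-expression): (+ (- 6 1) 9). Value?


Evaluate inner: (- 6 1) = 5
Evaluate root: (+ 5 9) = 14
Result: 14


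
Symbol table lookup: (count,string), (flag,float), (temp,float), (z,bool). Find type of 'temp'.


Lookup 'temp' → type float


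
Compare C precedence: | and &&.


'|' is bitwise OR (level 3); '&&' is logical AND (level 2)
Higher level binds tighter
'|' has higher precedence than '&&'


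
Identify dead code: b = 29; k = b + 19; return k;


b is read by k's definition; k is returned
No dead code


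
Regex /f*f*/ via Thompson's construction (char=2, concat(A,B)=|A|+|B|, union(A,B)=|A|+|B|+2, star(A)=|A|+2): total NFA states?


Syntax tree has 2 char leaf(s), 0 union(s), 2 star(s)
chars contribute 2×2 = 4; each union adds +2; each star adds +2
Total: 4 + 0 + 4 = 8 states


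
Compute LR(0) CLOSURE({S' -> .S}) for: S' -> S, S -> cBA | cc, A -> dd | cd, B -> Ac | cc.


Start: S' -> .S
For each item with dot before a nonterminal B, add B -> .γ for every B-production
Closure: [S' -> .S, S -> .cBA, S -> .cc]


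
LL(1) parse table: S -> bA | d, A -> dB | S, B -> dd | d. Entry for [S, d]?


For [S, d]: 'd' ∈ FIRST(d)
Entry: S -> d


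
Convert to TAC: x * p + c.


Break into single-operator statements:
t1 = x * p
t2 = t1 + c


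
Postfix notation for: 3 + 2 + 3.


Left to right (same or higher precedence on left)
Postfix: 3 2 + 3 +


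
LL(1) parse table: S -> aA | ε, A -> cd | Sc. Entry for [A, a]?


For [A, a]: 'a' ∈ FIRST(Sc)
Entry: A -> Sc


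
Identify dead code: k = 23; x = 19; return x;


k is assigned but never read
Dead: 'k = 23'


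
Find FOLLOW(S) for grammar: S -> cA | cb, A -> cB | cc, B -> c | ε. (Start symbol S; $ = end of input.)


$ ∈ FOLLOW(S). For each A -> αBβ: add FIRST(β)\{ε} to FOLLOW(B); if β nullable, add FOLLOW(A).
FOLLOW(S) = {$}


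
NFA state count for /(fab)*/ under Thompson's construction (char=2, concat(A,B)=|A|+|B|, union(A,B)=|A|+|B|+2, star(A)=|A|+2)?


Syntax tree has 3 char leaf(s), 0 union(s), 1 star(s)
chars contribute 3×2 = 6; each union adds +2; each star adds +2
Total: 6 + 0 + 2 = 8 states


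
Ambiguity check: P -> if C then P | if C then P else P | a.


dangling else: 'if C then if C then a else a' parses two ways
Ambiguous


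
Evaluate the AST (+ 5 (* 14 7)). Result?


Evaluate inner: (* 14 7) = 98
Evaluate root: (+ 5 98) = 103
Result: 103


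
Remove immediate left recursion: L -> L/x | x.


Left-recursive alternatives: L/x; non-recursive: x
Introduce L': L -> xL', L' -> /xL' | ε


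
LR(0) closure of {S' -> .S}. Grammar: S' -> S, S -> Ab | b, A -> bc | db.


Start: S' -> .S
For each item with dot before a nonterminal B, add B -> .γ for every B-production
Closure: [S' -> .S, S -> .Ab, S -> .b, A -> .bc, A -> .db]


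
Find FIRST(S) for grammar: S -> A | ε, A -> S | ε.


Per alternative of S: FIRST(A) = {ε}; FIRST(ε) = {ε}
FIRST(S) = {ε}


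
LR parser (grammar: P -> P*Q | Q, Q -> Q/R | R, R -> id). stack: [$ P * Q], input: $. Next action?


handle 'P*Q' on top; lookahead ∈ FOLLOW(P) = {*, $}
Action: reduce (P -> P*Q)


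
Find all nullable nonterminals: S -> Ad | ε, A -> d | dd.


A nonterminal is nullable iff some alternative derives ε (directly, or every symbol in it is nullable)
Nullable: {S}


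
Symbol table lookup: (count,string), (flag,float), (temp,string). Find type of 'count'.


Lookup 'count' → type string


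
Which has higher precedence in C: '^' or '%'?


'%' is multiplicative (level 10); '^' is bitwise XOR (level 4)
Higher level binds tighter
'%' has higher precedence than '^'


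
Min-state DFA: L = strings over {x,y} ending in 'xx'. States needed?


Track the longest suffix of input matching a prefix of 'xx': 3 classes (prefixes of length 0..2)
Minimal DFA: 3 states


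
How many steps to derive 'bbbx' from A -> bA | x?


Derivation: A => bA => bbA => bbbA => bbbx
Steps: 4


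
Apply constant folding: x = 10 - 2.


10 - 2 = 8 at compile time
Optimized: x = 8


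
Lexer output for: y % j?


Scan left to right, longest-match per lexeme
Tokens: ID(y), OP(%), ID(j)


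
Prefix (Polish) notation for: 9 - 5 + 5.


left-to-right (same/higher precedence on left): tree is (+ (- 9 5) 5)
Prefix: + - 9 5 5


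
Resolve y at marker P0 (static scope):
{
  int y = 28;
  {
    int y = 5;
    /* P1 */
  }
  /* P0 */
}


y declared in the same block as P0
y = 28


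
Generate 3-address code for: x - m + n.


Break into single-operator statements:
t1 = x - m
t2 = t1 + n


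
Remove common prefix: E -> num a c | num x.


Common prefix: 'num'
Factored: E -> num E', E' -> a c | x


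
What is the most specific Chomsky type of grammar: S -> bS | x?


Right-linear: every RHS is a terminal or a terminal followed by one nonterminal
Classification: Type 3 (Regular)


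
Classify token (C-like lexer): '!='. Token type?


Pattern: operator symbol
Type: OPERATOR


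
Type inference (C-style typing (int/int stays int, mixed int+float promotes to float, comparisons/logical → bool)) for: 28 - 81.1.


Operand types: int - float
Rule: mixed int/float promotes to float; int/int stays int
Result type: float


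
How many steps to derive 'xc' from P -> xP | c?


Derivation: P => xP => xc
Steps: 2


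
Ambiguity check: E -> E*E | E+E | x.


'x*x+x' has two parse trees (no precedence encoded between * and +)
Ambiguous


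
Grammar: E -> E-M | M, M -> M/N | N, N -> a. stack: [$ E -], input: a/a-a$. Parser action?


no handle ('E-' is not any RHS); shift 'a'
Action: shift


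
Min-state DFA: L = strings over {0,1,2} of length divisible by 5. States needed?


Track length mod 5: states 0..4, accept at 0
Minimal DFA: 5 states


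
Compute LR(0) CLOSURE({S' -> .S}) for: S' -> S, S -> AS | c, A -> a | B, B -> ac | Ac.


Start: S' -> .S
For each item with dot before a nonterminal B, add B -> .γ for every B-production
Closure: [S' -> .S, S -> .AS, S -> .c, A -> .a, A -> .B, B -> .ac, B -> .Ac]


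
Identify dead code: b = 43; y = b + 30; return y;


b is read by y's definition; y is returned
No dead code


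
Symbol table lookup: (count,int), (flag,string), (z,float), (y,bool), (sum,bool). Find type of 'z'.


Lookup 'z' → type float


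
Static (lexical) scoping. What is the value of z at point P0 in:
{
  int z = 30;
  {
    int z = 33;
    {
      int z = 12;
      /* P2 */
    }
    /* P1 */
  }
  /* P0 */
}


z declared in the same block as P0
z = 30


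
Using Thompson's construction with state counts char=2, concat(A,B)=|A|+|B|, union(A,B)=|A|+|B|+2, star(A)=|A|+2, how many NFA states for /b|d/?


Syntax tree has 2 char leaf(s), 1 union(s), 0 star(s)
chars contribute 2×2 = 4; each union adds +2; each star adds +2
Total: 4 + 2 + 0 = 6 states


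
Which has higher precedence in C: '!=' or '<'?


'<' is relational (level 7); '!=' is equality (level 6)
Higher level binds tighter
'<' has higher precedence than '!='


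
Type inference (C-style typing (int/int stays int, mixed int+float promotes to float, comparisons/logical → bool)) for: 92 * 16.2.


Operand types: int * float
Rule: mixed int/float promotes to float; int/int stays int
Result type: float


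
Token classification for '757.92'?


Pattern: digits with a decimal point
Type: FLOAT_LITERAL


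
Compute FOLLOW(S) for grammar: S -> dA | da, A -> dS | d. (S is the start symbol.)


$ ∈ FOLLOW(S). For each A -> αBβ: add FIRST(β)\{ε} to FOLLOW(B); if β nullable, add FOLLOW(A).
FOLLOW(S) = {$}


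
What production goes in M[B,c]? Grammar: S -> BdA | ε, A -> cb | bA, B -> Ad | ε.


For [B, c]: 'c' ∈ FIRST(Ad)
Entry: B -> Ad


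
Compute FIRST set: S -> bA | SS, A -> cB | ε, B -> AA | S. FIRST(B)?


Per alternative of B: FIRST(AA) = {c, ε}; FIRST(S) = {b}
FIRST(B) = {b, c, ε}


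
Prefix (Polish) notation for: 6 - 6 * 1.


'*' binds tighter: tree is (- 6 (* 6 1))
Prefix: - 6 * 6 1


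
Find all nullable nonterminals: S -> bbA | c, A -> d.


A nonterminal is nullable iff some alternative derives ε (directly, or every symbol in it is nullable)
Nullable: {}


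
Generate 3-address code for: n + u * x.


Break into single-operator statements:
t1 = u * x
t2 = n + t1


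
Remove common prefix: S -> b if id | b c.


Common prefix: 'b'
Factored: S -> b S', S' -> if id | c


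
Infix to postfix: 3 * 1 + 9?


Left to right (same or higher precedence on left)
Postfix: 3 1 * 9 +


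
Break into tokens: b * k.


Scan left to right, longest-match per lexeme
Tokens: ID(b), OP(*), ID(k)


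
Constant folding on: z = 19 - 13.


19 - 13 = 6 at compile time
Optimized: z = 6


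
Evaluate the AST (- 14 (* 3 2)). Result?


Evaluate inner: (* 3 2) = 6
Evaluate root: (- 14 6) = 8
Result: 8


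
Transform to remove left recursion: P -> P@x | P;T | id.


Left-recursive alternatives: P@x, P;T; non-recursive: id
Introduce P': P -> idP', P' -> @xP' | ;TP' | ε


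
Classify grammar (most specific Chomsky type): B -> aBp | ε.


Single nonterminal LHS, but a^n p^n is not regular
Classification: Type 2 (Context-Free)


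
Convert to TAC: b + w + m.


Break into single-operator statements:
t1 = b + w
t2 = t1 + m


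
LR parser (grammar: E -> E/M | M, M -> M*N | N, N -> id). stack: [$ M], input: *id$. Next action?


shift '*' to continue M -> M*N
Action: shift


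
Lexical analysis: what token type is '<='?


Pattern: operator symbol
Type: OPERATOR


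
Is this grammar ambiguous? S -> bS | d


right-linear, alternatives start with distinct terminals 'b' vs 'd': unique leftmost derivation
Unambiguous


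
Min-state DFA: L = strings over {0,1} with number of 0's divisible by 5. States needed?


Track (count of 0) mod 5: states 0..4, accept at 0
Minimal DFA: 5 states


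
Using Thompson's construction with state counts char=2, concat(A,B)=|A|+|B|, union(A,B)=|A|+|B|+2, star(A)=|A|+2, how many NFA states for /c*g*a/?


Syntax tree has 3 char leaf(s), 0 union(s), 2 star(s)
chars contribute 3×2 = 6; each union adds +2; each star adds +2
Total: 6 + 0 + 4 = 10 states


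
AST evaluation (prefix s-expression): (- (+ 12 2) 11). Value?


Evaluate inner: (+ 12 2) = 14
Evaluate root: (- 14 11) = 3
Result: 3


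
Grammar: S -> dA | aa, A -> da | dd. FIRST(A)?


Per alternative of A: FIRST(da) = {d}; FIRST(dd) = {d}
FIRST(A) = {d}


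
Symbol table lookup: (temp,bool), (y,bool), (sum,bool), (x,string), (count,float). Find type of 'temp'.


Lookup 'temp' → type bool


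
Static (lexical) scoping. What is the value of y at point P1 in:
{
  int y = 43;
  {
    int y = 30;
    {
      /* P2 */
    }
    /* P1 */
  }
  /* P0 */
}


y declared in the same block as P1
y = 30


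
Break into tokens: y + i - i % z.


Scan left to right, longest-match per lexeme
Tokens: ID(y), OP(+), ID(i), OP(-), ID(i), OP(%), ID(z)


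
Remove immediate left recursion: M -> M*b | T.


Left-recursive alternatives: M*b; non-recursive: T
Introduce M': M -> TM', M' -> *bM' | ε


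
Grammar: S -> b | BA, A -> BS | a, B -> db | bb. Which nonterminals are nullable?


A nonterminal is nullable iff some alternative derives ε (directly, or every symbol in it is nullable)
Nullable: {}


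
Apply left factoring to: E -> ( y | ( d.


Common prefix: '('
Factored: E -> ( E', E' -> y | d


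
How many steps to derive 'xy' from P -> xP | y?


Derivation: P => xP => xy
Steps: 2


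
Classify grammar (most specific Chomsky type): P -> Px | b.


Left-linear: every RHS is a terminal or one nonterminal followed by a terminal
Classification: Type 3 (Regular)


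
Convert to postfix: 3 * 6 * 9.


Left to right (same or higher precedence on left)
Postfix: 3 6 * 9 *


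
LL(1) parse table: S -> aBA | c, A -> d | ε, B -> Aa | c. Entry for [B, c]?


For [B, c]: 'c' ∈ FIRST(c)
Entry: B -> c


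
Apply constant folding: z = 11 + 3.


11 + 3 = 14 at compile time
Optimized: z = 14


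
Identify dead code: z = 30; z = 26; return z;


first assignment to z is overwritten before any read
Dead: 'z = 30'


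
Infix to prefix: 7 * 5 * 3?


left-to-right (same/higher precedence on left): tree is (* (* 7 5) 3)
Prefix: * * 7 5 3


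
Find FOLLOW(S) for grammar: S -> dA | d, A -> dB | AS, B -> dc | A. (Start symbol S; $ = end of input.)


$ ∈ FOLLOW(S). For each A -> αBβ: add FIRST(β)\{ε} to FOLLOW(B); if β nullable, add FOLLOW(A).
FOLLOW(S) = {$, d}


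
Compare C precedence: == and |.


'==' is equality (level 6); '|' is bitwise OR (level 3)
Higher level binds tighter
'==' has higher precedence than '|'


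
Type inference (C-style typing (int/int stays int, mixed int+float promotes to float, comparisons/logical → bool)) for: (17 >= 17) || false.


Operand types: bool || bool
Rule: logical operators take bool operands and yield bool
Result type: bool


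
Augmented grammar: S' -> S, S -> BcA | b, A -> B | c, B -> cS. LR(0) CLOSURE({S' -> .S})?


Start: S' -> .S
For each item with dot before a nonterminal B, add B -> .γ for every B-production
Closure: [S' -> .S, S -> .BcA, S -> .b, B -> .cS]


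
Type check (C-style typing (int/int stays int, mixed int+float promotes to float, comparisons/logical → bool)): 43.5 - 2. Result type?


Operand types: float - int
Rule: mixed int/float promotes to float; int/int stays int
Result type: float


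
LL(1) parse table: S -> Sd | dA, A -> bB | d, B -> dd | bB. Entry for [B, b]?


For [B, b]: 'b' ∈ FIRST(bB)
Entry: B -> bB


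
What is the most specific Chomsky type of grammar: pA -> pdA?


LHS has context (more than one symbol) and |LHS| ≤ |RHS|
Classification: Type 1 (Context-Sensitive)


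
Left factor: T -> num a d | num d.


Common prefix: 'num'
Factored: T -> num T', T' -> a d | d


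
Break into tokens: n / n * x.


Scan left to right, longest-match per lexeme
Tokens: ID(n), OP(/), ID(n), OP(*), ID(x)


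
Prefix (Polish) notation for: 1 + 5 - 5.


left-to-right (same/higher precedence on left): tree is (- (+ 1 5) 5)
Prefix: - + 1 5 5


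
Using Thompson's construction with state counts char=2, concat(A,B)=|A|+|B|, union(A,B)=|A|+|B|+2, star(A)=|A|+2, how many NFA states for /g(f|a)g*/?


Syntax tree has 4 char leaf(s), 1 union(s), 1 star(s)
chars contribute 4×2 = 8; each union adds +2; each star adds +2
Total: 8 + 2 + 2 = 12 states


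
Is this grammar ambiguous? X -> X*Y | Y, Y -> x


precedence layered via separate nonterminal Y: deterministic
Unambiguous


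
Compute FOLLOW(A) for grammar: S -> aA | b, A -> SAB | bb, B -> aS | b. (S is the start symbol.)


$ ∈ FOLLOW(S). For each A -> αBβ: add FIRST(β)\{ε} to FOLLOW(B); if β nullable, add FOLLOW(A).
FOLLOW(A) = {$, a, b}


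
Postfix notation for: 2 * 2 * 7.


Left to right (same or higher precedence on left)
Postfix: 2 2 * 7 *


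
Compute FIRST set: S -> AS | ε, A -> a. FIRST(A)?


Per alternative of A: FIRST(a) = {a}
FIRST(A) = {a}


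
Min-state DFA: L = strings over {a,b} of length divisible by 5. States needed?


Track length mod 5: states 0..4, accept at 0
Minimal DFA: 5 states


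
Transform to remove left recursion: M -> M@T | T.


Left-recursive alternatives: M@T; non-recursive: T
Introduce M': M -> TM', M' -> @TM' | ε


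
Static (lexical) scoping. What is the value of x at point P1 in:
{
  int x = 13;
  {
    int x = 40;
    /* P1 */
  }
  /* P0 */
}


x declared in the same block as P1
x = 40


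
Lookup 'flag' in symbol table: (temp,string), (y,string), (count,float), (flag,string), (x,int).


Lookup 'flag' → type string


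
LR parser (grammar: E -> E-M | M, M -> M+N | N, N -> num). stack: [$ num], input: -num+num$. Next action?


'num' on top is the handle for N -> num
Action: reduce (N -> num)


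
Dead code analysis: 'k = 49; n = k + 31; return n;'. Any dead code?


k is read by n's definition; n is returned
No dead code


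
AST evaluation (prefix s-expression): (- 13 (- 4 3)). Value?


Evaluate inner: (- 4 3) = 1
Evaluate root: (- 13 1) = 12
Result: 12


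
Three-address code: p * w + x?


Break into single-operator statements:
t1 = p * w
t2 = t1 + x


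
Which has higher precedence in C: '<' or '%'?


'%' is multiplicative (level 10); '<' is relational (level 7)
Higher level binds tighter
'%' has higher precedence than '<'


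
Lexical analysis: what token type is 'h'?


Pattern: letter/underscore followed by alphanumerics, not a keyword
Type: IDENTIFIER


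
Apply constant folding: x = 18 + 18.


18 + 18 = 36 at compile time
Optimized: x = 36


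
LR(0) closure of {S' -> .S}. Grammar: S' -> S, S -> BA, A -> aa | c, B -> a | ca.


Start: S' -> .S
For each item with dot before a nonterminal B, add B -> .γ for every B-production
Closure: [S' -> .S, S -> .BA, B -> .a, B -> .ca]


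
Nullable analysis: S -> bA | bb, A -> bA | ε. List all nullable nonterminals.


A nonterminal is nullable iff some alternative derives ε (directly, or every symbol in it is nullable)
Nullable: {A}


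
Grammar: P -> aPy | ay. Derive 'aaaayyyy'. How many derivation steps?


Derivation: P => aPy => aaPyy => aaaPyyy => aaaayyyy
Steps: 4


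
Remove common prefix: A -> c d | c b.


Common prefix: 'c'
Factored: A -> c A', A' -> d | b


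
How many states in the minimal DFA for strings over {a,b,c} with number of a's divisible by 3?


Track (count of a) mod 3: states 0..2, accept at 0
Minimal DFA: 3 states


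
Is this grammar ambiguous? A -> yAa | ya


balanced y^n…a^n: each string has a unique parse
Unambiguous


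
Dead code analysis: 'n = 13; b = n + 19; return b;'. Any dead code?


n is read by b's definition; b is returned
No dead code


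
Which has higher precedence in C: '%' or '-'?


'%' is multiplicative (level 10); '-' is additive (level 9)
Higher level binds tighter
'%' has higher precedence than '-'


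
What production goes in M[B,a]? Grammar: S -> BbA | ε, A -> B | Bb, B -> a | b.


For [B, a]: 'a' ∈ FIRST(a)
Entry: B -> a


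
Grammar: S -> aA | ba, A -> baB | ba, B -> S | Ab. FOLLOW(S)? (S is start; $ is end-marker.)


$ ∈ FOLLOW(S). For each A -> αBβ: add FIRST(β)\{ε} to FOLLOW(B); if β nullable, add FOLLOW(A).
FOLLOW(S) = {$, b}


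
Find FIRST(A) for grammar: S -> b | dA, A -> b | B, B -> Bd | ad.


Per alternative of A: FIRST(b) = {b}; FIRST(B) = {a}
FIRST(A) = {a, b}


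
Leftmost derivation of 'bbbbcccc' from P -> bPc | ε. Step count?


Derivation: P => bPc => bbPcc => bbbPccc => bbbbPcccc => bbbbcccc
Steps: 5


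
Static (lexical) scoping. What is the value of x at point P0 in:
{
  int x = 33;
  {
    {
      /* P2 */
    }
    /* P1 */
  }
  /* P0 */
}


x declared in the same block as P0
x = 33


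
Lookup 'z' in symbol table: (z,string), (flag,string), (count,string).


Lookup 'z' → type string


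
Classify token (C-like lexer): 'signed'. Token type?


Pattern: reserved word
Type: KEYWORD


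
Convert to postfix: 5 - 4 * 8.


* has higher precedence, evaluate 4*8 first
Postfix: 5 4 8 * -


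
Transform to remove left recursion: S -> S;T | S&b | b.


Left-recursive alternatives: S;T, S&b; non-recursive: b
Introduce S': S -> bS', S' -> ;TS' | &bS' | ε


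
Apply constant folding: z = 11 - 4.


11 - 4 = 7 at compile time
Optimized: z = 7


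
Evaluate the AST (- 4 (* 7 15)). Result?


Evaluate inner: (* 7 15) = 105
Evaluate root: (- 4 105) = -101
Result: -101


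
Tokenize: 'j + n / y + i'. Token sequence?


Scan left to right, longest-match per lexeme
Tokens: ID(j), OP(+), ID(n), OP(/), ID(y), OP(+), ID(i)


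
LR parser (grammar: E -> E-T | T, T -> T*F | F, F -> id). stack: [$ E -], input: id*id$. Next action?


no handle ('E-' is not any RHS); shift 'id'
Action: shift


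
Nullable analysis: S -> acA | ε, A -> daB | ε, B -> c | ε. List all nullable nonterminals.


A nonterminal is nullable iff some alternative derives ε (directly, or every symbol in it is nullable)
Nullable: {A, B, S}


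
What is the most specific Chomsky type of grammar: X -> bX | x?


Right-linear: every RHS is a terminal or a terminal followed by one nonterminal
Classification: Type 3 (Regular)


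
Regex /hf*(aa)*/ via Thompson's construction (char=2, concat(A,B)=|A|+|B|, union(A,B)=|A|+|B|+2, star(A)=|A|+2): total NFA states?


Syntax tree has 4 char leaf(s), 0 union(s), 2 star(s)
chars contribute 4×2 = 8; each union adds +2; each star adds +2
Total: 8 + 0 + 4 = 12 states


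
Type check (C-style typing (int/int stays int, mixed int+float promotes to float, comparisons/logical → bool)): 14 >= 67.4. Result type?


Operand types: int >= float
Rule: comparison yields bool
Result type: bool


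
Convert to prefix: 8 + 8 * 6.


'*' binds tighter: tree is (+ 8 (* 8 6))
Prefix: + 8 * 8 6


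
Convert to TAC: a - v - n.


Break into single-operator statements:
t1 = a - v
t2 = t1 - n


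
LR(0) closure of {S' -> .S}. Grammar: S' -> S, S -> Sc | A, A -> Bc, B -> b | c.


Start: S' -> .S
For each item with dot before a nonterminal B, add B -> .γ for every B-production
Closure: [S' -> .S, S -> .Sc, S -> .A, A -> .Bc, B -> .b, B -> .c]


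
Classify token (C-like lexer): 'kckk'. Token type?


Pattern: letter/underscore followed by alphanumerics, not a keyword
Type: IDENTIFIER


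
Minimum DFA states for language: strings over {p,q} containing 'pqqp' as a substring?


KMP-style automaton: 4 progress states + 1 absorbing accept = 5
Minimal DFA: 5 states


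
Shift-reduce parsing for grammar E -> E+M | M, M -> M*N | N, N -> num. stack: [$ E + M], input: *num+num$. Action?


'*' can extend M; shift to build M -> M*N
Action: shift


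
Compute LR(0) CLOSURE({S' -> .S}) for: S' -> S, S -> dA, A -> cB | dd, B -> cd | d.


Start: S' -> .S
For each item with dot before a nonterminal B, add B -> .γ for every B-production
Closure: [S' -> .S, S -> .dA]


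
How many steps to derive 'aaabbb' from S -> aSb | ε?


Derivation: S => aSb => aaSbb => aaaSbbb => aaabbb
Steps: 4


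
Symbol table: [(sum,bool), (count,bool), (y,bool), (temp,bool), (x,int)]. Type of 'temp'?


Lookup 'temp' → type bool


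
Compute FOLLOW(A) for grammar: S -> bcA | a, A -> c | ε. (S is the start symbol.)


$ ∈ FOLLOW(S). For each A -> αBβ: add FIRST(β)\{ε} to FOLLOW(B); if β nullable, add FOLLOW(A).
FOLLOW(A) = {$}


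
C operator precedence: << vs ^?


'<<' is shift (level 8); '^' is bitwise XOR (level 4)
Higher level binds tighter
'<<' has higher precedence than '^'


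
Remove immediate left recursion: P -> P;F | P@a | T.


Left-recursive alternatives: P;F, P@a; non-recursive: T
Introduce P': P -> TP', P' -> ;FP' | @aP' | ε


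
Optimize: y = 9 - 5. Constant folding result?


9 - 5 = 4 at compile time
Optimized: y = 4


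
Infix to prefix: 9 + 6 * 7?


'*' binds tighter: tree is (+ 9 (* 6 7))
Prefix: + 9 * 6 7


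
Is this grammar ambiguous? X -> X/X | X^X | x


'x/x^x' has two parse trees (no precedence encoded between / and ^)
Ambiguous


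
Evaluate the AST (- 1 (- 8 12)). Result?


Evaluate inner: (- 8 12) = -4
Evaluate root: (- 1 -4) = 5
Result: 5


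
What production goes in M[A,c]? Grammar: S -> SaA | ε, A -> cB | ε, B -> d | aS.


For [A, c]: 'c' ∈ FIRST(cB)
Entry: A -> cB


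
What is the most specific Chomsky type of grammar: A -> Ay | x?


Left-linear: every RHS is a terminal or one nonterminal followed by a terminal
Classification: Type 3 (Regular)


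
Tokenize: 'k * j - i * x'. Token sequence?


Scan left to right, longest-match per lexeme
Tokens: ID(k), OP(*), ID(j), OP(-), ID(i), OP(*), ID(x)


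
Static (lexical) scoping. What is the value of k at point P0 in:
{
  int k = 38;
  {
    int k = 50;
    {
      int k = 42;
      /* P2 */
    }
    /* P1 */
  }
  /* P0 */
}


k declared in the same block as P0
k = 38


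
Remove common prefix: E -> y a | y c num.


Common prefix: 'y'
Factored: E -> y E', E' -> a | c num


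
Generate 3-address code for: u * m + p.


Break into single-operator statements:
t1 = u * m
t2 = t1 + p


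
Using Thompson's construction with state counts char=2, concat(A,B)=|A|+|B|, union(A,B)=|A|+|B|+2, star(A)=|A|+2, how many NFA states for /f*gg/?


Syntax tree has 3 char leaf(s), 0 union(s), 1 star(s)
chars contribute 3×2 = 6; each union adds +2; each star adds +2
Total: 6 + 0 + 2 = 8 states


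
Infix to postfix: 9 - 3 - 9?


Left to right (same or higher precedence on left)
Postfix: 9 3 - 9 -


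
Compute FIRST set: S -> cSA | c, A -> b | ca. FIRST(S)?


Per alternative of S: FIRST(cSA) = {c}; FIRST(c) = {c}
FIRST(S) = {c}


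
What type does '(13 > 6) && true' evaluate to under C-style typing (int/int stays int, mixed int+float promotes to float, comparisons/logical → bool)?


Operand types: bool && bool
Rule: logical operators take bool operands and yield bool
Result type: bool


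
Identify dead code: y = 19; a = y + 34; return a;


y is read by a's definition; a is returned
No dead code


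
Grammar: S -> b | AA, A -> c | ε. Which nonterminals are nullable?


A nonterminal is nullable iff some alternative derives ε (directly, or every symbol in it is nullable)
Nullable: {A, S}


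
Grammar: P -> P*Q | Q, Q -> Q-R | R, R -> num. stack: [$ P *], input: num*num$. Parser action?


no handle ('P*' is not any RHS); shift 'num'
Action: shift


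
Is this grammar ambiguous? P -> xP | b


right-linear, alternatives start with distinct terminals 'x' vs 'b': unique leftmost derivation
Unambiguous


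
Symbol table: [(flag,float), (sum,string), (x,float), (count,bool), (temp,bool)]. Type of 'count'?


Lookup 'count' → type bool


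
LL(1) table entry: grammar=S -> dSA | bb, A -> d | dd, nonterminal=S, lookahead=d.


For [S, d]: 'd' ∈ FIRST(dSA)
Entry: S -> dSA


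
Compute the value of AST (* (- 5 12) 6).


Evaluate inner: (- 5 12) = -7
Evaluate root: (* -7 6) = -42
Result: -42


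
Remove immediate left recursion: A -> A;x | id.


Left-recursive alternatives: A;x; non-recursive: id
Introduce A': A -> idA', A' -> ;xA' | ε


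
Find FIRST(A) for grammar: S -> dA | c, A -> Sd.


Per alternative of A: FIRST(Sd) = {c, d}
FIRST(A) = {c, d}


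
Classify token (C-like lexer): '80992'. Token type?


Pattern: digits only
Type: INTEGER_LITERAL


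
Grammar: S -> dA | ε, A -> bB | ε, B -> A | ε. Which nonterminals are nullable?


A nonterminal is nullable iff some alternative derives ε (directly, or every symbol in it is nullable)
Nullable: {A, B, S}


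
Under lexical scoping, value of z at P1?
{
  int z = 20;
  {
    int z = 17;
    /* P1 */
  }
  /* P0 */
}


z declared in the same block as P1
z = 17


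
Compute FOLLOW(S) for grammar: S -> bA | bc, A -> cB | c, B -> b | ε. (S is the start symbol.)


$ ∈ FOLLOW(S). For each A -> αBβ: add FIRST(β)\{ε} to FOLLOW(B); if β nullable, add FOLLOW(A).
FOLLOW(S) = {$}


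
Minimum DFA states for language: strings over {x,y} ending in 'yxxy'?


Track the longest suffix of input matching a prefix of 'yxxy': 5 classes (prefixes of length 0..4)
Minimal DFA: 5 states


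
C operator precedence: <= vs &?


'<=' is relational (level 7); '&' is bitwise AND (level 5)
Higher level binds tighter
'<=' has higher precedence than '&'


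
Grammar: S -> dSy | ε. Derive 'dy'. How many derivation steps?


Derivation: S => dSy => dy
Steps: 2


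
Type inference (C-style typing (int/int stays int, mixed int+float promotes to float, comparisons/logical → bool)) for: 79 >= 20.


Operand types: int >= int
Rule: comparison yields bool
Result type: bool


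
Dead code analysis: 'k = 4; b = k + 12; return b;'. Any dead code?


k is read by b's definition; b is returned
No dead code


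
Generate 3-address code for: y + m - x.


Break into single-operator statements:
t1 = y + m
t2 = t1 - x


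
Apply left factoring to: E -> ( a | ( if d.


Common prefix: '('
Factored: E -> ( E', E' -> a | if d


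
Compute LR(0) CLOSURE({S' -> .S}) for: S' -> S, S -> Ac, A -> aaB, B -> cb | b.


Start: S' -> .S
For each item with dot before a nonterminal B, add B -> .γ for every B-production
Closure: [S' -> .S, S -> .Ac, A -> .aaB]


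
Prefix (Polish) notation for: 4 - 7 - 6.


left-to-right (same/higher precedence on left): tree is (- (- 4 7) 6)
Prefix: - - 4 7 6


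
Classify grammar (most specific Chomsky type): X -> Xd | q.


Left-linear: every RHS is a terminal or one nonterminal followed by a terminal
Classification: Type 3 (Regular)


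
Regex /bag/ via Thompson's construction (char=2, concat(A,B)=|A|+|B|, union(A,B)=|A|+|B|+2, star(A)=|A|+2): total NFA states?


Syntax tree has 3 char leaf(s), 0 union(s), 0 star(s)
chars contribute 3×2 = 6; each union adds +2; each star adds +2
Total: 6 + 0 + 0 = 6 states


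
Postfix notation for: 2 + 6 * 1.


* has higher precedence, evaluate 6*1 first
Postfix: 2 6 1 * +


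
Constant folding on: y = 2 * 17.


2 * 17 = 34 at compile time
Optimized: y = 34


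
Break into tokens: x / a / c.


Scan left to right, longest-match per lexeme
Tokens: ID(x), OP(/), ID(a), OP(/), ID(c)


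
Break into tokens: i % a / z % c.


Scan left to right, longest-match per lexeme
Tokens: ID(i), OP(%), ID(a), OP(/), ID(z), OP(%), ID(c)


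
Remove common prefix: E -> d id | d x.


Common prefix: 'd'
Factored: E -> d E', E' -> id | x


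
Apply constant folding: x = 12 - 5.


12 - 5 = 7 at compile time
Optimized: x = 7


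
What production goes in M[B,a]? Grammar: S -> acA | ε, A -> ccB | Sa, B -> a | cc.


For [B, a]: 'a' ∈ FIRST(a)
Entry: B -> a


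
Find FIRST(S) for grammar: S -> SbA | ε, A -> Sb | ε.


Per alternative of S: FIRST(SbA) = {b}; FIRST(ε) = {ε}
FIRST(S) = {b, ε}


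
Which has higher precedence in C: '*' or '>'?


'*' is multiplicative (level 10); '>' is relational (level 7)
Higher level binds tighter
'*' has higher precedence than '>'


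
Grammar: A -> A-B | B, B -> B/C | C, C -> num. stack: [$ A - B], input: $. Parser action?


handle 'A-B' on top; lookahead ∈ FOLLOW(A) = {-, $}
Action: reduce (A -> A-B)


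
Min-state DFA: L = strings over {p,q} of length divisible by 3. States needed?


Track length mod 3: states 0..2, accept at 0
Minimal DFA: 3 states


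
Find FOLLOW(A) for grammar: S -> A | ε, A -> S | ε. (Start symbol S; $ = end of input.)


$ ∈ FOLLOW(S). For each A -> αBβ: add FIRST(β)\{ε} to FOLLOW(B); if β nullable, add FOLLOW(A).
FOLLOW(A) = {$}


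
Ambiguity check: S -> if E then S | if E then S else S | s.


dangling else: 'if E then if E then s else s' parses two ways
Ambiguous


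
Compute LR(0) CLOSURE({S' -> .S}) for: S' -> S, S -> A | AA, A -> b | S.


Start: S' -> .S
For each item with dot before a nonterminal B, add B -> .γ for every B-production
Closure: [S' -> .S, S -> .A, S -> .AA, A -> .b, A -> .S]


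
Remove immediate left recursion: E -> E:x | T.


Left-recursive alternatives: E:x; non-recursive: T
Introduce E': E -> TE', E' -> :xE' | ε


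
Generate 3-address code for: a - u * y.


Break into single-operator statements:
t1 = u * y
t2 = a - t1


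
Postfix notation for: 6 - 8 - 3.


Left to right (same or higher precedence on left)
Postfix: 6 8 - 3 -


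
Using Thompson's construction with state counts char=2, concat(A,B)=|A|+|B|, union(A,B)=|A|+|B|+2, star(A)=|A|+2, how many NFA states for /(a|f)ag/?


Syntax tree has 4 char leaf(s), 1 union(s), 0 star(s)
chars contribute 4×2 = 8; each union adds +2; each star adds +2
Total: 8 + 2 + 0 = 10 states


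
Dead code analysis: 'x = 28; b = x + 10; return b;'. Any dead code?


x is read by b's definition; b is returned
No dead code


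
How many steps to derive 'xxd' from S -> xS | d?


Derivation: S => xS => xxS => xxd
Steps: 3


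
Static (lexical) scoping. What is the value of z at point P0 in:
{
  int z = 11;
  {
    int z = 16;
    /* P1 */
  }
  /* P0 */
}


z declared in the same block as P0
z = 11


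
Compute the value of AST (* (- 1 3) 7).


Evaluate inner: (- 1 3) = -2
Evaluate root: (* -2 7) = -14
Result: -14


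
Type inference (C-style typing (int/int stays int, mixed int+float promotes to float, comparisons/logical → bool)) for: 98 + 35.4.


Operand types: int + float
Rule: mixed int/float promotes to float; int/int stays int
Result type: float


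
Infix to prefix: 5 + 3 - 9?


left-to-right (same/higher precedence on left): tree is (- (+ 5 3) 9)
Prefix: - + 5 3 9


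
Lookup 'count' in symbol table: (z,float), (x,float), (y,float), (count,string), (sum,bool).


Lookup 'count' → type string


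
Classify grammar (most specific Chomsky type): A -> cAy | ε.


Single nonterminal LHS, but c^n y^n is not regular
Classification: Type 2 (Context-Free)


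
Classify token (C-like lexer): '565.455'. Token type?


Pattern: digits with a decimal point
Type: FLOAT_LITERAL


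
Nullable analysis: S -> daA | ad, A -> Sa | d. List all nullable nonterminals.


A nonterminal is nullable iff some alternative derives ε (directly, or every symbol in it is nullable)
Nullable: {}


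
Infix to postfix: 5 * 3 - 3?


Left to right (same or higher precedence on left)
Postfix: 5 3 * 3 -


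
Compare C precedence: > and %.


'%' is multiplicative (level 10); '>' is relational (level 7)
Higher level binds tighter
'%' has higher precedence than '>'


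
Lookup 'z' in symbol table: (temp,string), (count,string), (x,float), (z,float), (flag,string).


Lookup 'z' → type float


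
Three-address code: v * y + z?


Break into single-operator statements:
t1 = v * y
t2 = t1 + z


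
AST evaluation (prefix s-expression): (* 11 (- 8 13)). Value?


Evaluate inner: (- 8 13) = -5
Evaluate root: (* 11 -5) = -55
Result: -55


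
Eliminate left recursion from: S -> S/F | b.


Left-recursive alternatives: S/F; non-recursive: b
Introduce S': S -> bS', S' -> /FS' | ε


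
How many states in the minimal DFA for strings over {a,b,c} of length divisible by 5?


Track length mod 5: states 0..4, accept at 0
Minimal DFA: 5 states


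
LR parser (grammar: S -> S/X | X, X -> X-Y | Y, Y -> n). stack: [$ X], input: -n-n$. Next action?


shift '-' to continue X -> X-Y
Action: shift


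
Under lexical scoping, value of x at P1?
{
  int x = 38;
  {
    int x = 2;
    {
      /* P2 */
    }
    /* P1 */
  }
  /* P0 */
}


x declared in the same block as P1
x = 2


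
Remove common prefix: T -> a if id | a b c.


Common prefix: 'a'
Factored: T -> a T', T' -> if id | b c


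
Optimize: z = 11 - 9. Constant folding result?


11 - 9 = 2 at compile time
Optimized: z = 2


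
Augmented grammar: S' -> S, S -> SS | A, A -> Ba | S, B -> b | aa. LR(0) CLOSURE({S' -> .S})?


Start: S' -> .S
For each item with dot before a nonterminal B, add B -> .γ for every B-production
Closure: [S' -> .S, S -> .SS, S -> .A, A -> .Ba, A -> .S, B -> .b, B -> .aa]


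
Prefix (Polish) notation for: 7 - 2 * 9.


'*' binds tighter: tree is (- 7 (* 2 9))
Prefix: - 7 * 2 9


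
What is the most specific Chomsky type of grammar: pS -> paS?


LHS has context (more than one symbol) and |LHS| ≤ |RHS|
Classification: Type 1 (Context-Sensitive)


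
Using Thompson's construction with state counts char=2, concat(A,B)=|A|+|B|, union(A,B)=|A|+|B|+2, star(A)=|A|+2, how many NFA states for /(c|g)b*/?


Syntax tree has 3 char leaf(s), 1 union(s), 1 star(s)
chars contribute 3×2 = 6; each union adds +2; each star adds +2
Total: 6 + 2 + 2 = 10 states


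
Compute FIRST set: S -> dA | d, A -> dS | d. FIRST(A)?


Per alternative of A: FIRST(dS) = {d}; FIRST(d) = {d}
FIRST(A) = {d}


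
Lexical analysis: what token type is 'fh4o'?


Pattern: letter/underscore followed by alphanumerics, not a keyword
Type: IDENTIFIER


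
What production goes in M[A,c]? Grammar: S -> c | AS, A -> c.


For [A, c]: 'c' ∈ FIRST(c)
Entry: A -> c


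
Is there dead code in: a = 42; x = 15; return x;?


a is assigned but never read
Dead: 'a = 42'


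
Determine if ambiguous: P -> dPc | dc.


balanced d^n…c^n: each string has a unique parse
Unambiguous


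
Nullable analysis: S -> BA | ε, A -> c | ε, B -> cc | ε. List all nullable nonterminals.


A nonterminal is nullable iff some alternative derives ε (directly, or every symbol in it is nullable)
Nullable: {A, B, S}


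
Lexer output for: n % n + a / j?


Scan left to right, longest-match per lexeme
Tokens: ID(n), OP(%), ID(n), OP(+), ID(a), OP(/), ID(j)


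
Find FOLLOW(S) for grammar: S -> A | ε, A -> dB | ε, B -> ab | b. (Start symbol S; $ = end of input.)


$ ∈ FOLLOW(S). For each A -> αBβ: add FIRST(β)\{ε} to FOLLOW(B); if β nullable, add FOLLOW(A).
FOLLOW(S) = {$}
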